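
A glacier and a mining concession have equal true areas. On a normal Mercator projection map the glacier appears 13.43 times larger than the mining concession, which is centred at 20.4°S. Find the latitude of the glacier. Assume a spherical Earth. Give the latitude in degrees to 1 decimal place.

For equal true areas on Mercator, apparent areas scale as sec²φ, so the ratio is cos²φ₂ / cos²φ₁.
cos²φ₂ / cos²φ₁ = 13.43  ⇒  cos φ₁ = cos 20.4° / √13.43 = 0.9373/3.665 = 0.2558.
φ₁ = arccos(0.2558) ≈ 75.2°.

75.2°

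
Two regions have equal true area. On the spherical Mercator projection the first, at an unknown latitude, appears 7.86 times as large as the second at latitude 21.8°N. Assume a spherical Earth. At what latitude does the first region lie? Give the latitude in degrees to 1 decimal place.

70.7°

On Mercator, (apparent₁)/(apparent₂) = sec²φ₁ / sec²φ₂ when true areas are equal.
cos²φ₂ / cos²φ₁ = 7.86  ⇒  cos φ₁ = cos 21.8° / √7.86 = 0.9285/2.804 = 0.3312.
φ₁ = arccos(0.3312) ≈ 70.7°.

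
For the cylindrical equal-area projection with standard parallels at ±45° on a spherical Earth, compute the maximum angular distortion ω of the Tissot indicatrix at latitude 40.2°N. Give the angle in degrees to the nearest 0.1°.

Cylindrical equal-area (φ₀ = 45°): h = cos φ / cos 45° along meridians, k = cos 45° / cos φ along parallels; h·k = 1.
At 40.2°: h = 1.080, k = 0.9258; principal scales a = 1.080, b = 0.9258.
sin(ω/2) = (a − b)/(a + b) = 0.1544/2.006 = 0.07697, so ω = 2 arcsin(0.07697) ≈ 8.8°.

8.8°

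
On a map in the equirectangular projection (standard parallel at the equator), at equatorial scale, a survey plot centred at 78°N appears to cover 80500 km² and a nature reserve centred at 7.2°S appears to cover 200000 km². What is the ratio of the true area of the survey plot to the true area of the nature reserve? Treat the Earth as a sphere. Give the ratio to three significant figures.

Plate carrée has h = 1 and k = sec φ, giving areal scale sec φ; true area = (apparent area) · cos φ.
True area of survey plot: 80500 × cos(78°) = 80500 × 0.2079 = 16740 km².
True area of nature reserve: 200000 × cos(7.2°) = 200000 × 0.9921 = 198400 km².
Ratio = 16740 / 198400 ≈ 0.0843.

0.0843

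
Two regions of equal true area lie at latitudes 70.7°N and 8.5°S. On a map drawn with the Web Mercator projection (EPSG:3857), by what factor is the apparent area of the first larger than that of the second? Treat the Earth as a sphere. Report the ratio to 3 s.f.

8.95

On Mercator, area is exaggerated by sec²φ = 1/cos²φ.
At 70.7°: sec²(70.7°) = 1/0.3305² = 9.154.
At 8.5°: sec²(8.5°) = 1/0.9890² = 1.022.
Ratio = 9.154/1.022 = cos²(8.5°)/cos²(70.7°) ≈ 8.95.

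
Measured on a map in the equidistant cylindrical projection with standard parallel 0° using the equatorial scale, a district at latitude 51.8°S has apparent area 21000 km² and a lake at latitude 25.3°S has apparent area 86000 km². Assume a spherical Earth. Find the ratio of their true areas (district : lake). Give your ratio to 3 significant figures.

On the plate carrée, areal scale = h·k = 1 × sec φ, so true area = apparent × cos φ.
True area of district: 21000 × cos(51.8°) = 21000 × 0.6184 = 12990 km².
True area of lake: 86000 × cos(25.3°) = 86000 × 0.9041 = 77750 km².
Ratio = 12990 / 77750 ≈ 0.167.

0.167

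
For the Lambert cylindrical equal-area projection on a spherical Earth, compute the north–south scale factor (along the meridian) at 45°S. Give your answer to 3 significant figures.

The Lambert cylindrical equal-area projection is the cylindrical equal-area projection with its standard parallel at the equator (φ₀ = 0). Cylindrical equal-area (φ₀ = 0°): h = cos φ / cos 0° along meridians, k = cos 0° / cos φ along parallels; h·k = 1.
h = cos 45° / cos 0° = 0.7071/1.000 = 0.7071.

0.707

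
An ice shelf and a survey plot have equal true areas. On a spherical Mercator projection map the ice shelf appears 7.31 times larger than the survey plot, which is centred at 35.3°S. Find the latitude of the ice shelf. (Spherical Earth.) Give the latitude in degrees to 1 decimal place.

For equal true areas on Mercator, apparent areas scale as sec²φ, so the ratio is cos²φ₂ / cos²φ₁.
cos²φ₂ / cos²φ₁ = 7.31  ⇒  cos φ₁ = cos 35.3° / √7.31 = 0.8161/2.704 = 0.3019.
φ₁ = arccos(0.3019) ≈ 72.4°.

72.4°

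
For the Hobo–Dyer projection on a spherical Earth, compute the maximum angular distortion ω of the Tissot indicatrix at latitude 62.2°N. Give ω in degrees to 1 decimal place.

Hobo–Dyer is a cylindrical equal-area projection with standard parallels at ±37.5°. A cylindrical equal-area projection with standard parallel φ₀ has meridian scale h = cos φ / cos φ₀ and parallel scale k = cos φ₀ / cos φ (so areas are preserved, h·k = 1).
At 62.2°: h = 0.5879, k = 1.701; principal scales a = 1.701, b = 0.5879.
sin(ω/2) = (a − b)/(a + b) = 1.113/2.289 = 0.4863, so ω = 2 arcsin(0.4863) ≈ 58.2°.

58.2°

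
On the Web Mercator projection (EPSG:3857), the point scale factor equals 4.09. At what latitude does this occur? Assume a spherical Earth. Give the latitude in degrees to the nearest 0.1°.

Mercator scale is k = sec φ = 1/cos φ.
1/cos φ = 4.09  ⇒  cos φ = 0.2445  ⇒  φ = arccos(0.2445) ≈ 75.8°.

75.8°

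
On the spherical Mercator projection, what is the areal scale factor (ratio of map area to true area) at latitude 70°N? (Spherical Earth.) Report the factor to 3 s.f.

The Mercator projection is conformal; its linear scale factor is the same in every direction and equals sec φ = 1/cos φ.
Areal scale = k² = sec²φ = 1/cos²(70°) = 1/0.3420² = 8.549.

8.55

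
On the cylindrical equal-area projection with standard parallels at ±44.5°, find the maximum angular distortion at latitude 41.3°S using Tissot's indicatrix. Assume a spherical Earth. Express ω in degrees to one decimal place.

A cylindrical equal-area projection with standard parallel φ₀ has meridian scale h = cos φ / cos φ₀ and parallel scale k = cos φ₀ / cos φ (so areas are preserved, h·k = 1).
At 41.3°: h = 1.053, k = 0.9494; principal scales a = 1.053, b = 0.9494.
sin(ω/2) = (a − b)/(a + b) = 0.1039/2.003 = 0.05188, so ω = 2 arcsin(0.05188) ≈ 5.9°.

5.9°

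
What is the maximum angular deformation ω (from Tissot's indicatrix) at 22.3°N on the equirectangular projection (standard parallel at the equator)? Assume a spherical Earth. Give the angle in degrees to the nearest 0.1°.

For the equirectangular projection with φ₀ = 0 (plate carrée), h = 1 along meridians and k = sec φ along parallels.
At 22.3°: h = 1.000, k = 1.081; principal scales a = 1.081, b = 1.000.
sin(ω/2) = (a − b)/(a + b) = 0.08084/2.081 = 0.03885, so ω = 2 arcsin(0.03885) ≈ 4.5°.

4.5°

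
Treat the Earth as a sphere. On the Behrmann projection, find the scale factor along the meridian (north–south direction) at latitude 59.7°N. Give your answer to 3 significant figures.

0.583

Behrmann is a cylindrical equal-area projection with standard parallels at ±30°. A cylindrical equal-area projection with standard parallel φ₀ has meridian scale h = cos φ / cos φ₀ and parallel scale k = cos φ₀ / cos φ (so areas are preserved, h·k = 1).
h = cos 59.7° / cos 30° = 0.5045/0.8660 = 0.5826.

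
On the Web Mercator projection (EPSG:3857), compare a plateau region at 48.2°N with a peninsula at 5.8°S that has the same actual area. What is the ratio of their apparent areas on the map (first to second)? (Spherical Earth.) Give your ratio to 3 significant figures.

Mercator areal scale is sec²φ.
At 48.2°: sec²(48.2°) = 1/0.6665² = 2.251.
At 5.8°: sec²(5.8°) = 1/0.9949² = 1.010.
Ratio = 2.251/1.010 = cos²(5.8°)/cos²(48.2°) ≈ 2.23.

2.23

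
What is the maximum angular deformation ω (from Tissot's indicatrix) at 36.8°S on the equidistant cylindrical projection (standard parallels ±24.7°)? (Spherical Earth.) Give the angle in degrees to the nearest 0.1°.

The equidistant cylindrical projection with φ₀ = 24.7° has h = 1 (meridians true) and k = cos φ₀ / cos φ along parallels.
At 36.8°: h = 1.000, k = 1.135; principal scales a = 1.135, b = 1.000.
sin(ω/2) = (a − b)/(a + b) = 0.1346/2.135 = 0.06306, so ω = 2 arcsin(0.06306) ≈ 7.2°.

7.2°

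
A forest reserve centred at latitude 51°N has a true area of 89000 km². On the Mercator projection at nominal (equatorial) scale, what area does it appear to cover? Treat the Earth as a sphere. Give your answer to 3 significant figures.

For Mercator, h = k = sec φ (a conformal cylindrical projection has a single point scale, 1/cos φ).
Areal scale = k² = sec²φ = 1/cos²(51°) = 1/0.6293² = 2.525.
Apparent area = 89000 × 2.525 ≈ 225000 km².

225000 km²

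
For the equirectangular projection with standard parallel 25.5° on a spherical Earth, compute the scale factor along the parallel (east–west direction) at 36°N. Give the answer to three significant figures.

The equidistant cylindrical projection with φ₀ = 25.5° has h = 1 (meridians true) and k = cos φ₀ / cos φ along parallels.
k = cos 25.5° / cos 36° = 0.9026/0.8090 = 1.116.

1.12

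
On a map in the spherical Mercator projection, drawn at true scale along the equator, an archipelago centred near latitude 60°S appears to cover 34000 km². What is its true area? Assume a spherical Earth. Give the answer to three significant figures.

8500 km²

Mercator is conformal, so the point scale is isotropic: h = k = sec φ = 1/cos φ.
Areal scale = k² = sec²φ = 1/cos²(60°) = 1/0.5000² = 4.000.
True area = apparent / (areal scale) = 34000 / 4.000 ≈ 8500 km².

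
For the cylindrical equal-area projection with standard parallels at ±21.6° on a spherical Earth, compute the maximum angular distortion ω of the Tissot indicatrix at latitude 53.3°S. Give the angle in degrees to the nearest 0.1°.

49.1°

A cylindrical equal-area projection with standard parallel φ₀ has meridian scale h = cos φ / cos φ₀ and parallel scale k = cos φ₀ / cos φ (so areas are preserved, h·k = 1).
At 53.3°: h = 0.6428, k = 1.556; principal scales a = 1.556, b = 0.6428.
sin(ω/2) = (a − b)/(a + b) = 0.9130/2.199 = 0.4153, so ω = 2 arcsin(0.4153) ≈ 49.1°.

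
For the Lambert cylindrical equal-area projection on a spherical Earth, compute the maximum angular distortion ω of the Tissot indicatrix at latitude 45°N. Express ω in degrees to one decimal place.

The Lambert cylindrical equal-area projection is the cylindrical equal-area projection with its standard parallel at the equator (φ₀ = 0). Cylindrical equal-area (φ₀ = 0°): h = cos φ / cos 0° along meridians, k = cos 0° / cos φ along parallels; h·k = 1.
At 45°: h = 0.7071, k = 1.414; principal scales a = 1.414, b = 0.7071.
sin(ω/2) = (a − b)/(a + b) = 0.7071/2.121 = 0.3333, so ω = 2 arcsin(0.3333) ≈ 38.9°.

38.9°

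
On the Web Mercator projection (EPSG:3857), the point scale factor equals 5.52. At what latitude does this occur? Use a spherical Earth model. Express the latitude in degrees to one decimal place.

Mercator scale is k = sec φ = 1/cos φ.
1/cos φ = 5.52  ⇒  cos φ = 0.1812  ⇒  φ = arccos(0.1812) ≈ 79.6°.

79.6°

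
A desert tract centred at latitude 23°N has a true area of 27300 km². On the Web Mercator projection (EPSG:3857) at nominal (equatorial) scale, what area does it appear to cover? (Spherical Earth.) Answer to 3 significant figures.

32200 km²

For Mercator, h = k = sec φ (a conformal cylindrical projection has a single point scale, 1/cos φ).
Areal scale = k² = sec²φ = 1/cos²(23°) = 1/0.9205² = 1.180.
Apparent area = 27300 × 1.180 ≈ 32200 km².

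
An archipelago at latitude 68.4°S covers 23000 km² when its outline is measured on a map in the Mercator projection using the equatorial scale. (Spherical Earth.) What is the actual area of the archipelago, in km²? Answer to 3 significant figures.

3120 km²

For Mercator, h = k = sec φ (a conformal cylindrical projection has a single point scale, 1/cos φ).
Areal scale = k² = sec²φ = 1/cos²(68.4°) = 1/0.3681² = 7.379.
True area = apparent / (areal scale) = 23000 / 7.379 ≈ 3120 km².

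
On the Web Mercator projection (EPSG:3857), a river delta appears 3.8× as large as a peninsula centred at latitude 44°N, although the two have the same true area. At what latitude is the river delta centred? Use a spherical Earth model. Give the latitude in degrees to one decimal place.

On Mercator, (apparent₁)/(apparent₂) = sec²φ₁ / sec²φ₂ when true areas are equal.
cos²φ₂ / cos²φ₁ = 3.8  ⇒  cos φ₁ = cos 44° / √3.8 = 0.7193/1.949 = 0.3690.
φ₁ = arccos(0.3690) ≈ 68.3°.

68.3°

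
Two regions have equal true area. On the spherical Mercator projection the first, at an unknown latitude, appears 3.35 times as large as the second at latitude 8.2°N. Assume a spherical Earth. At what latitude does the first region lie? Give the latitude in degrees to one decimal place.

57.3°

On Mercator, (apparent₁)/(apparent₂) = sec²φ₁ / sec²φ₂ when true areas are equal.
cos²φ₂ / cos²φ₁ = 3.35  ⇒  cos φ₁ = cos 8.2° / √3.35 = 0.9898/1.830 = 0.5408.
φ₁ = arccos(0.5408) ≈ 57.3°.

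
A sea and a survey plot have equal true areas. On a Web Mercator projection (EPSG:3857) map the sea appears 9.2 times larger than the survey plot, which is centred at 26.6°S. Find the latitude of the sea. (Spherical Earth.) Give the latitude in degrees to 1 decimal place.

72.9°

Mercator areal scale is sec²φ, so apparent-area ratio = sec²φ₁ / sec²φ₂ = cos²φ₂ / cos²φ₁.
cos²φ₂ / cos²φ₁ = 9.2  ⇒  cos φ₁ = cos 26.6° / √9.2 = 0.8942/3.033 = 0.2948.
φ₁ = arccos(0.2948) ≈ 72.9°.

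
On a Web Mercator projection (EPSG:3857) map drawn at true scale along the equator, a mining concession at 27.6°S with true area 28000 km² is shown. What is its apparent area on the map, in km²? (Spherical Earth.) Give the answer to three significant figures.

For Mercator, h = k = sec φ (a conformal cylindrical projection has a single point scale, 1/cos φ).
Areal scale = k² = sec²φ = 1/cos²(27.6°) = 1/0.8862² = 1.273.
Apparent area = 28000 × 1.273 ≈ 35700 km².

35700 km²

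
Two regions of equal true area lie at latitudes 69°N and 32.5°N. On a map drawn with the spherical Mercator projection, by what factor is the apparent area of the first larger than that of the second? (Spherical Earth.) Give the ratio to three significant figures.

5.54

Mercator areal scale is sec²φ.
At 69°: sec²(69°) = 1/0.3584² = 7.786.
At 32.5°: sec²(32.5°) = 1/0.8434² = 1.406.
Ratio = 7.786/1.406 = cos²(32.5°)/cos²(69°) ≈ 5.54.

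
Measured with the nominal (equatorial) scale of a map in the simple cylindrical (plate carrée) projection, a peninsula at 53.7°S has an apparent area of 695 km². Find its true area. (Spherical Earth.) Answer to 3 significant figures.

Plate carrée maps x = Rλ, y = Rφ. The meridian scale is h = 1 and the parallel scale is k = 1/cos φ = sec φ.
Areal scale = h·k = 1 × sec φ; at 53.7°, h = 1.000, k = 1.689, so h·k = 1.689.
True area = apparent / (areal scale) = 695 / 1.689 ≈ 411 km².

411 km²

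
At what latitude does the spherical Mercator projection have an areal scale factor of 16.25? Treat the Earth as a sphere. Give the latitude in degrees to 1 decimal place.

Mercator areal scale is sec²φ.
sec²φ = 16.25  ⇒  cos²φ = 0.06154  ⇒  cos φ = 0.2481.
φ = arccos(0.2481) ≈ 75.6°.

75.6°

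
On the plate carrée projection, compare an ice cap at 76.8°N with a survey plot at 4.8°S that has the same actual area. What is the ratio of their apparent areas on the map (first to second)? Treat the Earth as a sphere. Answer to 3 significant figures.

4.36

For the equirectangular projection with φ₀ = 0 (plate carrée), h = 1 along meridians and k = sec φ along parallels.
Areal scale at 76.8°: h·k = 1.000 × 4.379 = 4.379.
Areal scale at 4.8°: h·k = 1.000 × 1.004 = 1.004.
Ratio = 4.379/1.004 ≈ 4.36.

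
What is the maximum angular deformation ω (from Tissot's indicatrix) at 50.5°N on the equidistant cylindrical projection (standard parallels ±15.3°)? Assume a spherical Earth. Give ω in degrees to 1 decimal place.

23.7°

With standard parallel φ₀ = 15.3°, the equirectangular projection gives x = Rλ cos φ₀, y = Rφ, so h = 1 and k = cos 15.3° / cos φ.
At 50.5°: h = 1.000, k = 1.516; principal scales a = 1.516, b = 1.000.
sin(ω/2) = (a − b)/(a + b) = 0.5164/2.516 = 0.2052, so ω = 2 arcsin(0.2052) ≈ 23.7°.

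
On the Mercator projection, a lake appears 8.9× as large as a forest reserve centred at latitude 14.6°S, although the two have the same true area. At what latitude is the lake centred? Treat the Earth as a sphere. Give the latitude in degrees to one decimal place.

On Mercator, (apparent₁)/(apparent₂) = sec²φ₁ / sec²φ₂ when true areas are equal.
cos²φ₂ / cos²φ₁ = 8.9  ⇒  cos φ₁ = cos 14.6° / √8.9 = 0.9677/2.983 = 0.3244.
φ₁ = arccos(0.3244) ≈ 71.1°.

71.1°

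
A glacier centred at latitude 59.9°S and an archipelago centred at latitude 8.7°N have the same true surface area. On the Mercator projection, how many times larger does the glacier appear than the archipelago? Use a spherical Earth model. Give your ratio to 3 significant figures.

3.88

On Mercator, area is exaggerated by sec²φ = 1/cos²φ.
At 59.9°: sec²(59.9°) = 1/0.5015² = 3.976.
At 8.7°: sec²(8.7°) = 1/0.9885² = 1.023.
Ratio = 3.976/1.023 = cos²(8.7°)/cos²(59.9°) ≈ 3.88.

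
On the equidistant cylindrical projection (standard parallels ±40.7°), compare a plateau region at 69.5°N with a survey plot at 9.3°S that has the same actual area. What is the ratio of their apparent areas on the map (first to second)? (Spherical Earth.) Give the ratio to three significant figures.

2.82

In the equirectangular projection with standard parallel φ₀ = 40.7° (x = Rλ cos φ₀, y = Rφ), meridians are true-scale (h = 1) and the parallel scale is k = cos φ₀ / cos φ.
Areal scale at 69.5°: h·k = 1.000 × 2.165 = 2.165.
Areal scale at 9.3°: h·k = 1.000 × 0.7682 = 0.7682.
Ratio = 2.165/0.7682 ≈ 2.82.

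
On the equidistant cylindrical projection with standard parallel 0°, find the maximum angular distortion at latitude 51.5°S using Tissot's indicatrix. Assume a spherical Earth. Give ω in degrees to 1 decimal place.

26.9°

In the plate carrée (x = Rλ, y = Rφ), meridians are true-scale (h = 1) and parallels are stretched by k = sec φ.
At 51.5°: h = 1.000, k = 1.606; principal scales a = 1.606, b = 1.000.
sin(ω/2) = (a − b)/(a + b) = 0.6064/2.606 = 0.2327, so ω = 2 arcsin(0.2327) ≈ 26.9°.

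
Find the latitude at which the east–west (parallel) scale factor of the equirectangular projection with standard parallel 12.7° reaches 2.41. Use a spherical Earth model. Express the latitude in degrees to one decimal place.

66.1°

With standard parallel φ₀ = 12.7°, the equirectangular projection gives x = Rλ cos φ₀, y = Rφ, so h = 1 and k = cos 12.7° / cos φ.
k = cos φ₀ / cos φ = 2.41  ⇒  cos φ = cos 12.7° / 2.41 = 0.4048.
φ = arccos(0.4048) ≈ 66.1°.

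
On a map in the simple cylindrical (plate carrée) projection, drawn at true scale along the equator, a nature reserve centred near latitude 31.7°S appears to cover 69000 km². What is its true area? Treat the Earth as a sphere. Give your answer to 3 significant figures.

58700 km²

In the plate carrée (x = Rλ, y = Rφ), meridians are true-scale (h = 1) and parallels are stretched by k = sec φ.
Areal scale = h·k = 1 × sec φ; at 31.7°, h = 1.000, k = 1.175, so h·k = 1.175.
True area = apparent / (areal scale) = 69000 / 1.175 ≈ 58700 km².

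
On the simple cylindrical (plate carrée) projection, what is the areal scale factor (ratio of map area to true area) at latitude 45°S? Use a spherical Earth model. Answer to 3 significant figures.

1.41

In the plate carrée (x = Rλ, y = Rφ), meridians are true-scale (h = 1) and parallels are stretched by k = sec φ.
Areal scale = h·k = 1 × sec φ; at 45°, h = 1.000, k = 1.414, so h·k = 1.414.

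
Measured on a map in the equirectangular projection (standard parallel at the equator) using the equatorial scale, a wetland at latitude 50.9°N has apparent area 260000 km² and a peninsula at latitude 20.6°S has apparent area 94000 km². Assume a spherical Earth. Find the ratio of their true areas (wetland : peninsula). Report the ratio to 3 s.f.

Plate carrée has h = 1 and k = sec φ, giving areal scale sec φ; true area = (apparent area) · cos φ.
True area of wetland: 260000 × cos(50.9°) = 260000 × 0.6307 = 164000 km².
True area of peninsula: 94000 × cos(20.6°) = 94000 × 0.9361 = 87990 km².
Ratio = 164000 / 87990 ≈ 1.86.

1.86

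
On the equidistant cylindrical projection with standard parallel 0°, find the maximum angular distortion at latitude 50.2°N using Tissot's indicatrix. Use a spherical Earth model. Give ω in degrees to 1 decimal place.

25.4°

In the plate carrée (x = Rλ, y = Rφ), meridians are true-scale (h = 1) and parallels are stretched by k = sec φ.
At 50.2°: h = 1.000, k = 1.562; principal scales a = 1.562, b = 1.000.
sin(ω/2) = (a − b)/(a + b) = 0.5622/2.562 = 0.2194, so ω = 2 arcsin(0.2194) ≈ 25.4°.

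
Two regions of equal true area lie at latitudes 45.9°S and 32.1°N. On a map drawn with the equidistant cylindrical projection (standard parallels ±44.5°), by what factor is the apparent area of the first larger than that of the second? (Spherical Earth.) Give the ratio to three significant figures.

In the equirectangular projection with standard parallel φ₀ = 44.5° (x = Rλ cos φ₀, y = Rφ), meridians are true-scale (h = 1) and the parallel scale is k = cos φ₀ / cos φ.
Areal scale at 45.9°: h·k = 1.000 × 1.025 = 1.025.
Areal scale at 32.1°: h·k = 1.000 × 0.8420 = 0.8420.
Ratio = 1.025/0.8420 ≈ 1.22.

1.22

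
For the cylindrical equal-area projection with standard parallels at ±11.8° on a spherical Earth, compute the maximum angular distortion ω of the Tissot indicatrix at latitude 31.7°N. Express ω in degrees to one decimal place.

16.0°

Cylindrical equal-area (φ₀ = 11.8°): h = cos φ / cos 11.8° along meridians, k = cos 11.8° / cos φ along parallels; h·k = 1.
At 31.7°: h = 0.8692, k = 1.151; principal scales a = 1.151, b = 0.8692.
sin(ω/2) = (a − b)/(a + b) = 0.2813/2.020 = 0.1393, so ω = 2 arcsin(0.1393) ≈ 16.0°.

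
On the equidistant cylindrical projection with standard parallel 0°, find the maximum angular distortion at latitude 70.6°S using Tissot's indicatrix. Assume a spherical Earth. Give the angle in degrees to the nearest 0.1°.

For the equirectangular projection with φ₀ = 0 (plate carrée), h = 1 along meridians and k = sec φ along parallels.
At 70.6°: h = 1.000, k = 3.011; principal scales a = 3.011, b = 1.000.
sin(ω/2) = (a − b)/(a + b) = 2.011/4.011 = 0.5013, so ω = 2 arcsin(0.5013) ≈ 60.2°.

60.2°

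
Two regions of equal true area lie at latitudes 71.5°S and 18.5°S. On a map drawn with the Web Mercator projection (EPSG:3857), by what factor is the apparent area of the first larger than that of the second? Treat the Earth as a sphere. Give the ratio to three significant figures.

8.93

On Mercator, area is exaggerated by sec²φ = 1/cos²φ.
At 71.5°: sec²(71.5°) = 1/0.3173² = 9.932.
At 18.5°: sec²(18.5°) = 1/0.9483² = 1.112.
Ratio = 9.932/1.112 = cos²(18.5°)/cos²(71.5°) ≈ 8.93.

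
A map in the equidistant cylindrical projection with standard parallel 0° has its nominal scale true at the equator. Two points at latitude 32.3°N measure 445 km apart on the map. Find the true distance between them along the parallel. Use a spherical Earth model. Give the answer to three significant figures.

376 km

In the plate carrée (x = Rλ, y = Rφ), meridians are true-scale (h = 1) and parallels are stretched by k = sec φ.
Along the parallel at 32.3°, map distances are exaggerated by k = sec 32.3° = 1.183.
True distance = 445 / 1.183 = 445 × cos 32.3° ≈ 376 km.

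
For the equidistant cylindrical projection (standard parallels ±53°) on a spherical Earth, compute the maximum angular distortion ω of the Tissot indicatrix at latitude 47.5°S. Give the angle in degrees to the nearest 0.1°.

6.6°

The equidistant cylindrical projection with φ₀ = 53° has h = 1 (meridians true) and k = cos φ₀ / cos φ along parallels.
At 47.5°: h = 1.000, k = 0.8908; principal scales a = 1.000, b = 0.8908.
sin(ω/2) = (a − b)/(a + b) = 0.1092/1.891 = 0.05775, so ω = 2 arcsin(0.05775) ≈ 6.6°.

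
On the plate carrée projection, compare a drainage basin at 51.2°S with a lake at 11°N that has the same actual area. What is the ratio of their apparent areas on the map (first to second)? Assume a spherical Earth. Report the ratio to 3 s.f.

1.57

In the plate carrée (x = Rλ, y = Rφ), meridians are true-scale (h = 1) and parallels are stretched by k = sec φ.
Areal scale at 51.2°: h·k = 1.000 × 1.596 = 1.596.
Areal scale at 11°: h·k = 1.000 × 1.019 = 1.019.
Ratio = 1.596/1.019 ≈ 1.57.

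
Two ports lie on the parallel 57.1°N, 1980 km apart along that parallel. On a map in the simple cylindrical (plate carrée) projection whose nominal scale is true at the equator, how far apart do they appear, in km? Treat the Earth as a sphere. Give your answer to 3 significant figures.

3650 km

Plate carrée maps x = Rλ, y = Rφ. The meridian scale is h = 1 and the parallel scale is k = 1/cos φ = sec φ.
Along the parallel, k = sec 57.1° = 1/0.5432 = 1.841.
Map distance = 1980 × 1.841 ≈ 3650 km.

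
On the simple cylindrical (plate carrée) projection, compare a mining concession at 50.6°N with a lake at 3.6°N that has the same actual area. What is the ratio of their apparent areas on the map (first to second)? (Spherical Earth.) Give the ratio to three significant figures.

1.57

Plate carrée maps x = Rλ, y = Rφ. The meridian scale is h = 1 and the parallel scale is k = 1/cos φ = sec φ.
Areal scale at 50.6°: h·k = 1.000 × 1.575 = 1.575.
Areal scale at 3.6°: h·k = 1.000 × 1.002 = 1.002.
Ratio = 1.575/1.002 ≈ 1.57.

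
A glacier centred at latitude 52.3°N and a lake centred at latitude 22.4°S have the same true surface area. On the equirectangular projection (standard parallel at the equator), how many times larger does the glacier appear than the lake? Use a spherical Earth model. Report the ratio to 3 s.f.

1.51

Plate carrée maps x = Rλ, y = Rφ. The meridian scale is h = 1 and the parallel scale is k = 1/cos φ = sec φ.
Areal scale at 52.3°: h·k = 1.000 × 1.635 = 1.635.
Areal scale at 22.4°: h·k = 1.000 × 1.082 = 1.082.
Ratio = 1.635/1.082 ≈ 1.51.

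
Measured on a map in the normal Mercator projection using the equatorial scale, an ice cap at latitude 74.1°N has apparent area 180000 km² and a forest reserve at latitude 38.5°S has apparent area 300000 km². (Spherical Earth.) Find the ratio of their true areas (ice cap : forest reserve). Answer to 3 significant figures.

Since Mercator area scale is 1/cos²φ, the true area equals the apparent area multiplied by cos²φ.
True area of ice cap: 180000 × cos²(74.1°) = 180000 × 0.07505 = 13510 km².
True area of forest reserve: 300000 × cos²(38.5°) = 300000 × 0.6125 = 183700 km².
Ratio = 13510 / 183700 ≈ 0.0735.

0.0735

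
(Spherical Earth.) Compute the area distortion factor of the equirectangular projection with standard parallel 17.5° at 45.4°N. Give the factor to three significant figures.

1.36

With standard parallel φ₀ = 17.5°, the equirectangular projection gives x = Rλ cos φ₀, y = Rφ, so h = 1 and k = cos 17.5° / cos φ.
Areal scale = h·k = 1 × cos φ₀ / cos φ; at 45.4°, h = 1.000, k = 1.358, so h·k = 1.358.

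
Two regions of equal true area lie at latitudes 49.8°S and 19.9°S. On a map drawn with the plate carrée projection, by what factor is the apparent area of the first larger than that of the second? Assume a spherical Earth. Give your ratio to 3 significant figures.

1.46

Plate carrée maps x = Rλ, y = Rφ. The meridian scale is h = 1 and the parallel scale is k = 1/cos φ = sec φ.
Areal scale at 49.8°: h·k = 1.000 × 1.549 = 1.549.
Areal scale at 19.9°: h·k = 1.000 × 1.064 = 1.064.
Ratio = 1.549/1.064 ≈ 1.46.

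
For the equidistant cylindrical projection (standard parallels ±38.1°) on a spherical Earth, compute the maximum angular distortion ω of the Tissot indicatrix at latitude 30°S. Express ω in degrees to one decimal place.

5.5°

In the equirectangular projection with standard parallel φ₀ = 38.1° (x = Rλ cos φ₀, y = Rφ), meridians are true-scale (h = 1) and the parallel scale is k = cos φ₀ / cos φ.
At 30°: h = 1.000, k = 0.9087; principal scales a = 1.000, b = 0.9087.
sin(ω/2) = (a − b)/(a + b) = 0.09133/1.909 = 0.04785, so ω = 2 arcsin(0.04785) ≈ 5.5°.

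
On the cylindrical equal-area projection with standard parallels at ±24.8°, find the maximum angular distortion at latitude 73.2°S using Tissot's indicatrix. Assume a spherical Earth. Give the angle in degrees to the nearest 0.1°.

Cylindrical equal-area (φ₀ = 24.8°): h = cos φ / cos 24.8° along meridians, k = cos 24.8° / cos φ along parallels; h·k = 1.
At 73.2°: h = 0.3184, k = 3.141; principal scales a = 3.141, b = 0.3184.
sin(ω/2) = (a − b)/(a + b) = 2.822/3.459 = 0.8159, so ω = 2 arcsin(0.8159) ≈ 109.4°.

109.4°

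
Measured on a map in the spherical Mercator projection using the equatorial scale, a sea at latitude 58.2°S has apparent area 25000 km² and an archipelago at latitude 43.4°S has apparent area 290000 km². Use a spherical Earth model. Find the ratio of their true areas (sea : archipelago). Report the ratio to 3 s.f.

On Mercator the areal scale is sec²φ, so true area = apparent × cos²φ.
True area of sea: 25000 × cos²(58.2°) = 25000 × 0.2777 = 6942 km².
True area of archipelago: 290000 × cos²(43.4°) = 290000 × 0.5279 = 153100 km².
Ratio = 6942 / 153100 ≈ 0.0453.

0.0453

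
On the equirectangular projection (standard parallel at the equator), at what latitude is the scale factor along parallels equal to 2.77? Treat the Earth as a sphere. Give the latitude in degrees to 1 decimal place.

68.8°

Plate carrée: h = 1, k = sec φ along parallels.
sec φ = 2.77  ⇒  cos φ = 0.3610  ⇒  φ ≈ 68.8°.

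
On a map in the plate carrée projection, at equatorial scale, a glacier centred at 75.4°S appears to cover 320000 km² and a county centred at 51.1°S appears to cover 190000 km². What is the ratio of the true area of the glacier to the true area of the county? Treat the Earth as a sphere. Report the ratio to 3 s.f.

0.676

On the plate carrée, areal scale = h·k = 1 × sec φ, so true area = apparent × cos φ.
True area of glacier: 320000 × cos(75.4°) = 320000 × 0.2521 = 80660 km².
True area of county: 190000 × cos(51.1°) = 190000 × 0.6280 = 119300 km².
Ratio = 80660 / 119300 ≈ 0.676.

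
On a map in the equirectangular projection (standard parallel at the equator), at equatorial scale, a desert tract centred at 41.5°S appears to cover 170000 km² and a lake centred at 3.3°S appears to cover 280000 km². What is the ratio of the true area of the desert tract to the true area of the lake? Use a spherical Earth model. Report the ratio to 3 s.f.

Plate carrée has h = 1 and k = sec φ, giving areal scale sec φ; true area = (apparent area) · cos φ.
True area of desert tract: 170000 × cos(41.5°) = 170000 × 0.7490 = 127300 km².
True area of lake: 280000 × cos(3.3°) = 280000 × 0.9983 = 279500 km².
Ratio = 127300 / 279500 ≈ 0.455.

0.455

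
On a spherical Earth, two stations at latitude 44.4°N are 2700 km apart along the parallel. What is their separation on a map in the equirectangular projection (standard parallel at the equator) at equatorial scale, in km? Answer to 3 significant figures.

In the plate carrée (x = Rλ, y = Rφ), meridians are true-scale (h = 1) and parallels are stretched by k = sec φ.
Along the parallel, k = sec 44.4° = 1/0.7145 = 1.400.
Map distance = 2700 × 1.400 ≈ 3780 km.

3780 km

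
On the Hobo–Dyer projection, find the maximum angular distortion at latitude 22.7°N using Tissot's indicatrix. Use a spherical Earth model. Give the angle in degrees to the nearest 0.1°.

17.2°

The Hobo–Dyer projection is cylindrical equal-area with φ₀ = 37.5°. Cylindrical equal-area (φ₀ = 37.5°): h = cos φ / cos 37.5° along meridians, k = cos 37.5° / cos φ along parallels; h·k = 1.
At 22.7°: h = 1.163, k = 0.8600; principal scales a = 1.163, b = 0.8600.
sin(ω/2) = (a − b)/(a + b) = 0.3029/2.023 = 0.1497, so ω = 2 arcsin(0.1497) ≈ 17.2°.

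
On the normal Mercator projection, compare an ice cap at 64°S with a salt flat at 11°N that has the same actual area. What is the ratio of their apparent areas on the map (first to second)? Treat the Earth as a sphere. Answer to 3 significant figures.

5.01

On Mercator, area is exaggerated by sec²φ = 1/cos²φ.
At 64°: sec²(64°) = 1/0.4384² = 5.204.
At 11°: sec²(11°) = 1/0.9816² = 1.038.
Ratio = 5.204/1.038 = cos²(11°)/cos²(64°) ≈ 5.01.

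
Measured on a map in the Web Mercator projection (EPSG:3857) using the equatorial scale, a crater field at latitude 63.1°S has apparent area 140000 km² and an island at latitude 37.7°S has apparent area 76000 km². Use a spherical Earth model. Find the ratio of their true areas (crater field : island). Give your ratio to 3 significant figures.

Since Mercator area scale is 1/cos²φ, the true area equals the apparent area multiplied by cos²φ.
True area of crater field: 140000 × cos²(63.1°) = 140000 × 0.2047 = 28660 km².
True area of island: 76000 × cos²(37.7°) = 76000 × 0.6260 = 47580 km².
Ratio = 28660 / 47580 ≈ 0.602.

0.602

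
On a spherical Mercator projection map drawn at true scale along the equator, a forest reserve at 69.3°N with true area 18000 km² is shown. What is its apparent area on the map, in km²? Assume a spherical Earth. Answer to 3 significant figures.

144000 km²

The Mercator projection is conformal; its linear scale factor is the same in every direction and equals sec φ = 1/cos φ.
Areal scale = k² = sec²φ = 1/cos²(69.3°) = 1/0.3535² = 8.004.
Apparent area = 18000 × 8.004 ≈ 144000 km².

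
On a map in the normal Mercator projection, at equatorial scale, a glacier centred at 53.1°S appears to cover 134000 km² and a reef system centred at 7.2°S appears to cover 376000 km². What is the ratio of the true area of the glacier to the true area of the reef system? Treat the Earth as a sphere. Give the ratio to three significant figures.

On Mercator the areal scale is sec²φ, so true area = apparent × cos²φ.
True area of glacier: 134000 × cos²(53.1°) = 134000 × 0.3605 = 48310 km².
True area of reef system: 376000 × cos²(7.2°) = 376000 × 0.9843 = 370100 km².
Ratio = 48310 / 370100 ≈ 0.131.

0.131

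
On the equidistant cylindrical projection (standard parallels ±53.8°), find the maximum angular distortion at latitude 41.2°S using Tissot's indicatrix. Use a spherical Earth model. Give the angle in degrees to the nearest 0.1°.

In the equirectangular projection with standard parallel φ₀ = 53.8° (x = Rλ cos φ₀, y = Rφ), meridians are true-scale (h = 1) and the parallel scale is k = cos φ₀ / cos φ.
At 41.2°: h = 1.000, k = 0.7849; principal scales a = 1.000, b = 0.7849.
sin(ω/2) = (a − b)/(a + b) = 0.2151/1.785 = 0.1205, so ω = 2 arcsin(0.1205) ≈ 13.8°.

13.8°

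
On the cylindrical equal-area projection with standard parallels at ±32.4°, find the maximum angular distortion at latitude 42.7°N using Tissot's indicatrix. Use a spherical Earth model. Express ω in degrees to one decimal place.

For cylindrical equal-area with standard parallel φ₀, h = cos φ / cos φ₀ and k = cos φ₀ / cos φ, so h·k = 1.
At 42.7°: h = 0.8704, k = 1.149; principal scales a = 1.149, b = 0.8704.
sin(ω/2) = (a − b)/(a + b) = 0.2785/2.019 = 0.1379, so ω = 2 arcsin(0.1379) ≈ 15.9°.

15.9°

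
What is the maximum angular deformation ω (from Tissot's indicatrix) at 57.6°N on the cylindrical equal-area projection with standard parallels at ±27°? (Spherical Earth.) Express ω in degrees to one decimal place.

For cylindrical equal-area with standard parallel φ₀, h = cos φ / cos φ₀ and k = cos φ₀ / cos φ, so h·k = 1.
At 57.6°: h = 0.6014, k = 1.663; principal scales a = 1.663, b = 0.6014.
sin(ω/2) = (a − b)/(a + b) = 1.061/2.264 = 0.4688, so ω = 2 arcsin(0.4688) ≈ 55.9°.

55.9°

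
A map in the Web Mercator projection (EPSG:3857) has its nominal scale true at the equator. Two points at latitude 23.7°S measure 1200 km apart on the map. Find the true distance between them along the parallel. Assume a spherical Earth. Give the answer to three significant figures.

1100 km

Mercator is conformal, so the point scale is isotropic: h = k = sec φ = 1/cos φ.
Along the parallel at 23.7°, map distances are exaggerated by k = sec 23.7° = 1.092.
True distance = 1200 / 1.092 = 1200 × cos 23.7° ≈ 1100 km.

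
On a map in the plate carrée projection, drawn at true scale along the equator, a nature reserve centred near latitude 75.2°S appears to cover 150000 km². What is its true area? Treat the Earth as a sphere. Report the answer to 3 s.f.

38300 km²

For the equirectangular projection with φ₀ = 0 (plate carrée), h = 1 along meridians and k = sec φ along parallels.
Areal scale = h·k = 1 × sec φ; at 75.2°, h = 1.000, k = 3.915, so h·k = 3.915.
True area = apparent / (areal scale) = 150000 / 3.915 ≈ 38300 km².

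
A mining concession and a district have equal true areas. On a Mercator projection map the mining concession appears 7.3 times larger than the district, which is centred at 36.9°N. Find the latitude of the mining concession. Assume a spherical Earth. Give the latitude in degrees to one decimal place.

Mercator areal scale is sec²φ, so apparent-area ratio = sec²φ₁ / sec²φ₂ = cos²φ₂ / cos²φ₁.
cos²φ₂ / cos²φ₁ = 7.3  ⇒  cos φ₁ = cos 36.9° / √7.3 = 0.7997/2.702 = 0.2960.
φ₁ = arccos(0.2960) ≈ 72.8°.

72.8°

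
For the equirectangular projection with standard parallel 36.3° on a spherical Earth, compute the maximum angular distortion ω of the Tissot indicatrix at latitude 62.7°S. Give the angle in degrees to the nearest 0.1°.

31.9°

In the equirectangular projection with standard parallel φ₀ = 36.3° (x = Rλ cos φ₀, y = Rφ), meridians are true-scale (h = 1) and the parallel scale is k = cos φ₀ / cos φ.
At 62.7°: h = 1.000, k = 1.757; principal scales a = 1.757, b = 1.000.
sin(ω/2) = (a − b)/(a + b) = 0.7572/2.757 = 0.2746, so ω = 2 arcsin(0.2746) ≈ 31.9°.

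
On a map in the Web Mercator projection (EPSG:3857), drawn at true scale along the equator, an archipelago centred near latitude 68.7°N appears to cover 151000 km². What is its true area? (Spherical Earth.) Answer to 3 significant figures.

The Mercator projection is conformal; its linear scale factor is the same in every direction and equals sec φ = 1/cos φ.
Areal scale = k² = sec²φ = 1/cos²(68.7°) = 1/0.3633² = 7.579.
True area = apparent / (areal scale) = 151000 / 7.579 ≈ 19900 km².

19900 km²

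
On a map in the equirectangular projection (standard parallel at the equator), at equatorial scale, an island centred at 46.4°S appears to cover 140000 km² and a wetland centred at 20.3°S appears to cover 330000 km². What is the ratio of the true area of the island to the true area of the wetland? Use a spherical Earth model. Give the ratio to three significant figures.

Plate carrée has h = 1 and k = sec φ, giving areal scale sec φ; true area = (apparent area) · cos φ.
True area of island: 140000 × cos(46.4°) = 140000 × 0.6896 = 96550 km².
True area of wetland: 330000 × cos(20.3°) = 330000 × 0.9379 = 309500 km².
Ratio = 96550 / 309500 ≈ 0.312.

0.312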